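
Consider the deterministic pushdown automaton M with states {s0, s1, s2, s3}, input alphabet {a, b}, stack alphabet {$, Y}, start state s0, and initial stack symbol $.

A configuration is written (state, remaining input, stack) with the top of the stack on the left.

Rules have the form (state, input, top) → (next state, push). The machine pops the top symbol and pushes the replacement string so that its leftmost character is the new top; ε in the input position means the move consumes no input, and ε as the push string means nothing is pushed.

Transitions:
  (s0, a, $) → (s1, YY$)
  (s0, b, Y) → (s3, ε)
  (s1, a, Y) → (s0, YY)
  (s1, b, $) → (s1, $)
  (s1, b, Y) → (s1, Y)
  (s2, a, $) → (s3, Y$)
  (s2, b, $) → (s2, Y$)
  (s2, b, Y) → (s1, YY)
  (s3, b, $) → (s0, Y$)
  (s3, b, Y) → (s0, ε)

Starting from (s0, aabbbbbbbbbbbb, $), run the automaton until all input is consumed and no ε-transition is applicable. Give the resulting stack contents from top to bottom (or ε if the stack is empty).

(s0, aabbbbbbbbbbbb, $) ⊢ (s1, abbbbbbbbbbbb, YY$) ⊢ (s0, bbbbbbbbbbbb, YYY$) ⊢ (s3, bbbbbbbbbbb, YY$) ⊢ (s0, bbbbbbbbbb, Y$) ⊢ (s3, bbbbbbbbb, $) ⊢ (s0, bbbbbbbb, Y$) ⊢ (s3, bbbbbbb, $) ⊢ (s0, bbbbbb, Y$) ⊢ (s3, bbbbb, $) ⊢ (s0, bbbb, Y$) ⊢ (s3, bbb, $) ⊢ (s0, bb, Y$) ⊢ (s3, b, $) ⊢ (s0, ε, Y$)
All input consumed in state s0 with stack Y$.

Y$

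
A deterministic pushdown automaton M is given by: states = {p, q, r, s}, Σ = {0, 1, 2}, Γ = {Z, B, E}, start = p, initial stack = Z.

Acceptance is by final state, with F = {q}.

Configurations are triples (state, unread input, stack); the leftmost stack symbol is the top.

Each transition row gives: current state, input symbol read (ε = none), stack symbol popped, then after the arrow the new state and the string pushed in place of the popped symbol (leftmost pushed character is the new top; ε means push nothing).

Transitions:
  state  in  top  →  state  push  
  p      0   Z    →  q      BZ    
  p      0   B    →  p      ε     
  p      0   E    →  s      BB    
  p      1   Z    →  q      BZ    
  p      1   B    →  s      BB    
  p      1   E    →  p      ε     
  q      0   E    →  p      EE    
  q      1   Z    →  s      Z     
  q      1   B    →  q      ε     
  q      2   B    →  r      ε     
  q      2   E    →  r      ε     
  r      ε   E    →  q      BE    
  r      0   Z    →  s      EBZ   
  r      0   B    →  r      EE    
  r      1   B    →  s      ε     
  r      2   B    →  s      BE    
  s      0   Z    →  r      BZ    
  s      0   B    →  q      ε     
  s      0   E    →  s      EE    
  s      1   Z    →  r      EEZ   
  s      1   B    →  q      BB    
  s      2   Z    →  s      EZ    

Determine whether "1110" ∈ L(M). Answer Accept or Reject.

Reject

(p, 1110, Z)
  read 1, top Z: go to q, push BZ → (q, 110, BZ)
  read 1, top B: go to q, push ε → (q, 10, Z)
  read 1, top Z: go to s, push Z → (s, 0, Z)
  read 0, top Z: go to r, push BZ → (r, ε, BZ)
All input consumed; state r ∉ F and no further ε-move applies.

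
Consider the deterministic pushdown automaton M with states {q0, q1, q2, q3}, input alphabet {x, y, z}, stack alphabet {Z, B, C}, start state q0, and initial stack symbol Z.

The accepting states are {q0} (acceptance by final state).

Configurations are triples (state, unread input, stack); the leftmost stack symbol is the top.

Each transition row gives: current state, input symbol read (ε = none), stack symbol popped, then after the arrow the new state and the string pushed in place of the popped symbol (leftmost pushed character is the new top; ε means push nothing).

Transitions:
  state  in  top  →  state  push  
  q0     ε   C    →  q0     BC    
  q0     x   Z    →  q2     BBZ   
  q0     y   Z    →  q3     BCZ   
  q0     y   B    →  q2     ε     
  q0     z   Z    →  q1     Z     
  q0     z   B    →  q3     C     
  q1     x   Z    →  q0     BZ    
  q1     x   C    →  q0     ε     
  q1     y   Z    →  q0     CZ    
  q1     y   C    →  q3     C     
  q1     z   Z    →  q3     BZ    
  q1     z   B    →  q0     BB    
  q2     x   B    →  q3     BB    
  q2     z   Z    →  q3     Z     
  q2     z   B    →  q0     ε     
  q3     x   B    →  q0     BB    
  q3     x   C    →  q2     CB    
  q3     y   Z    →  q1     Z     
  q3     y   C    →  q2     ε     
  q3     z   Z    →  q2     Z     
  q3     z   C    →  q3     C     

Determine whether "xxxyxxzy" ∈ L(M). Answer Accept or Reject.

Reject

(q0, xxxyxxzy, Z)
  read x, top Z: go to q2, push BBZ → (q2, xxyxxzy, BBZ)
  read x, top B: go to q3, push BB → (q3, xyxxzy, BBBZ)
  read x, top B: go to q0, push BB → (q0, yxxzy, BBBBZ)
  read y, top B: go to q2, push ε → (q2, xxzy, BBBZ)
  read x, top B: go to q3, push BB → (q3, xzy, BBBBZ)
  read x, top B: go to q0, push BB → (q0, zy, BBBBBZ)
  read z, top B: go to q3, push C → (q3, y, CBBBBZ)
  read y, top C: go to q2, push ε → (q2, ε, BBBBZ)
All input consumed; state q2 ∉ F and no further ε-move applies.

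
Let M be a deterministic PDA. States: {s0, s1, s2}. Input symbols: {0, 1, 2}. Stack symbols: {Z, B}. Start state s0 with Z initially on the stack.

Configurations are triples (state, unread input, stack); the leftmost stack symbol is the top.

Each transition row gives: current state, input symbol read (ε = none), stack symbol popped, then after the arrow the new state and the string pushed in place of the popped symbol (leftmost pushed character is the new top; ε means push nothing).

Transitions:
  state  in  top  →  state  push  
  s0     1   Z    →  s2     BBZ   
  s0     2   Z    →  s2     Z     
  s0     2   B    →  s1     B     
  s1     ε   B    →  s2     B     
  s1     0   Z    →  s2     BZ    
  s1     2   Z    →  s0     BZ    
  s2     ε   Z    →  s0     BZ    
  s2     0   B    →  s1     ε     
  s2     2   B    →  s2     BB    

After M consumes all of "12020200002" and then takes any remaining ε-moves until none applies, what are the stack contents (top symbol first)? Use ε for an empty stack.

(s0, 12020200002, Z)
  read 1, top Z: go to s2, push BBZ → (s2, 2020200002, BBZ)
  read 2, top B: go to s2, push BB → (s2, 020200002, BBBZ)
  read 0, top B: go to s1, push ε → (s1, 20200002, BBZ)
  ε-move, top B: go to s2, push B → (s2, 20200002, BBZ)
  read 2, top B: go to s2, push BB → (s2, 0200002, BBBZ)
  read 0, top B: go to s1, push ε → (s1, 200002, BBZ)
  ε-move, top B: go to s2, push B → (s2, 200002, BBZ)
  read 2, top B: go to s2, push BB → (s2, 00002, BBBZ)
  read 0, top B: go to s1, push ε → (s1, 0002, BBZ)
  ε-move, top B: go to s2, push B → (s2, 0002, BBZ)
  read 0, top B: go to s1, push ε → (s1, 002, BZ)
  ε-move, top B: go to s2, push B → (s2, 002, BZ)
  read 0, top B: go to s1, push ε → (s1, 02, Z)
  read 0, top Z: go to s2, push BZ → (s2, 2, BZ)
  read 2, top B: go to s2, push BB → (s2, ε, BBZ)
All input consumed in state s2 with stack BBZ.

BBZ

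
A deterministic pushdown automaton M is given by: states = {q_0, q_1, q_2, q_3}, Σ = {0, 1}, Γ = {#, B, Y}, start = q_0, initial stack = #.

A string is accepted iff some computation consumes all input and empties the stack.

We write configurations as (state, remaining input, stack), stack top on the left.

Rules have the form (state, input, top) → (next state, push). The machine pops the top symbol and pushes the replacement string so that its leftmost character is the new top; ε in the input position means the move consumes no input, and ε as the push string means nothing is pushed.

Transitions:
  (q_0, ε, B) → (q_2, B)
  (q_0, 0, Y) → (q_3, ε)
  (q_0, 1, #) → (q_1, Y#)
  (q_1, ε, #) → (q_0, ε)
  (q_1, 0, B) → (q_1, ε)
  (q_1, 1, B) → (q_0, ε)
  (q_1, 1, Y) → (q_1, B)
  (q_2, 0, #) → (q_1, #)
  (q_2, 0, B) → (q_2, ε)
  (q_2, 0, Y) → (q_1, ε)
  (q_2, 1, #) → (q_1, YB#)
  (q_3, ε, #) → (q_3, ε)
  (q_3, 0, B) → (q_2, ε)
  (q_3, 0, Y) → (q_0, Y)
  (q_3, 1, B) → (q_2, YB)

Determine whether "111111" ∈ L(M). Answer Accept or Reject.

(q_0, 111111, #)
  read 1, top #: go to q_1, push Y# → (q_1, 11111, Y#)
  read 1, top Y: go to q_1, push B → (q_1, 1111, B#)
  read 1, top B: go to q_0, push ε → (q_0, 111, #)
  read 1, top #: go to q_1, push Y# → (q_1, 11, Y#)
  read 1, top Y: go to q_1, push B → (q_1, 1, B#)
  read 1, top B: go to q_0, push ε → (q_0, ε, #)
All input consumed; stack is #, not empty, and no further ε-move applies.

Reject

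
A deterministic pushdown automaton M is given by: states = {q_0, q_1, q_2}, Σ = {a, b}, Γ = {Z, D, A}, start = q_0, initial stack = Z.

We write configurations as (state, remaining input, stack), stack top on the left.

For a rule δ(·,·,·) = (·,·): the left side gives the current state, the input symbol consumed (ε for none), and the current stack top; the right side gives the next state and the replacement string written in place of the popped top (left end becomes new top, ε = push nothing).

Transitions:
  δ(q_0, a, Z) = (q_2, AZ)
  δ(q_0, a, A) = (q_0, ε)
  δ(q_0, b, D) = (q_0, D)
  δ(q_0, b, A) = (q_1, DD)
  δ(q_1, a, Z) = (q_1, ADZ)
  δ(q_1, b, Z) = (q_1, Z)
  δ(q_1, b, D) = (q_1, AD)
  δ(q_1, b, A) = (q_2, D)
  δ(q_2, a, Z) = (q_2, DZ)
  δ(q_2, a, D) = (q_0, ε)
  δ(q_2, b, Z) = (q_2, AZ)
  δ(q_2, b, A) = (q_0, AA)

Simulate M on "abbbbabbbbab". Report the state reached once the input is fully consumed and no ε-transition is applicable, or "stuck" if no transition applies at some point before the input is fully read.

(q_0, abbbbabbbbab, Z) ⊢ (q_2, bbbbabbbbab, AZ) ⊢ (q_0, bbbabbbbab, AAZ) ⊢ (q_1, bbabbbbab, DDAZ) ⊢ (q_1, babbbbab, ADDAZ) ⊢ (q_2, abbbbab, DDDAZ) ⊢ (q_0, bbbbab, DDAZ) ⊢ (q_0, bbbab, DDAZ) ⊢ (q_0, bbab, DDAZ) ⊢ (q_0, bab, DDAZ) ⊢ (q_0, ab, DDAZ)
No transition for (q_0, a, top D); M blocks with input ab remaining.

stuck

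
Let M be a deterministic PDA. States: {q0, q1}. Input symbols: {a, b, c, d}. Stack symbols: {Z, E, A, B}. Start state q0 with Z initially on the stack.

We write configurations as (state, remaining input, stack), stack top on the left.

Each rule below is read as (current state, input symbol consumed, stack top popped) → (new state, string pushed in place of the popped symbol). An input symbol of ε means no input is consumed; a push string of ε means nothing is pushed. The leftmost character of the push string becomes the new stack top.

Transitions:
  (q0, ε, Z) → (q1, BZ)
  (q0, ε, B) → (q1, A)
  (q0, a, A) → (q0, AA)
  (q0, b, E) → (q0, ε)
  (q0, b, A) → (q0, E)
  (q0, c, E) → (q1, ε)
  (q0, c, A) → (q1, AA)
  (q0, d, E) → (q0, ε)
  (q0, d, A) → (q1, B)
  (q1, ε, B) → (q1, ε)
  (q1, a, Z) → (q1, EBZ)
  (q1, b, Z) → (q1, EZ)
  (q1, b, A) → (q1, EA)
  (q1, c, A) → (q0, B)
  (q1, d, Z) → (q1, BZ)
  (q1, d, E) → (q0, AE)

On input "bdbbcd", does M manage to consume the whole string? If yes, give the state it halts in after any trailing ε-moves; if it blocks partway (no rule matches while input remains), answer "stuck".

(q0, bdbbcd, Z)
  ε-move, top Z: go to q1, push BZ → (q1, bdbbcd, BZ)
  ε-move, top B: go to q1, push ε → (q1, bdbbcd, Z)
  read b, top Z: go to q1, push EZ → (q1, dbbcd, EZ)
  read d, top E: go to q0, push AE → (q0, bbcd, AEZ)
  read b, top A: go to q0, push E → (q0, bcd, EEZ)
  read b, top E: go to q0, push ε → (q0, cd, EZ)
  read c, top E: go to q1, push ε → (q1, d, Z)
  read d, top Z: go to q1, push BZ → (q1, ε, BZ)
  ε-move, top B: go to q1, push ε → (q1, ε, Z)
All input consumed; M is in state q1.

q1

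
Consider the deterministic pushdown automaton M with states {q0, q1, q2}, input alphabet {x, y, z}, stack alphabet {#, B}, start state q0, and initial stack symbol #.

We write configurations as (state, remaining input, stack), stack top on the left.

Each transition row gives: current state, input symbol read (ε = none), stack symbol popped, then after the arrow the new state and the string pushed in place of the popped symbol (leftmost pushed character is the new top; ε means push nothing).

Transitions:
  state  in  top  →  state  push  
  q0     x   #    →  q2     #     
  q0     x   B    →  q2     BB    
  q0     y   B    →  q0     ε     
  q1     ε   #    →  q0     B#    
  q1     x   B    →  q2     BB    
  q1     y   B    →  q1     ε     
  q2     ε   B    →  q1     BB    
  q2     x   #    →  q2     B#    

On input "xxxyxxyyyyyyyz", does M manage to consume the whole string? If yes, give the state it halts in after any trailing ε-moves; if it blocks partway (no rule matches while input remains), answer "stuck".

stuck

(q0, xxxyxxyyyyyyyz, #) ⊢ (q2, xxyxxyyyyyyyz, #) ⊢ (q2, xyxxyyyyyyyz, B#) ⊢ (q1, xyxxyyyyyyyz, BB#) ⊢ (q2, yxxyyyyyyyz, BBB#) ⊢ (q1, yxxyyyyyyyz, BBBB#) ⊢ (q1, xxyyyyyyyz, BBB#) ⊢ (q2, xyyyyyyyz, BBBB#) ⊢ (q1, xyyyyyyyz, BBBBB#) ⊢ (q2, yyyyyyyz, BBBBBB#) ⊢ (q1, yyyyyyyz, BBBBBBB#) ⊢ (q1, yyyyyyz, BBBBBB#) ⊢ (q1, yyyyyz, BBBBB#) ⊢ (q1, yyyyz, BBBB#) ⊢ (q1, yyyz, BBB#) ⊢ (q1, yyz, BB#) ⊢ (q1, yz, B#) ⊢ (q1, z, #) ⊢ (q0, z, B#)
No transition for (q0, z, top B); M blocks with input z remaining.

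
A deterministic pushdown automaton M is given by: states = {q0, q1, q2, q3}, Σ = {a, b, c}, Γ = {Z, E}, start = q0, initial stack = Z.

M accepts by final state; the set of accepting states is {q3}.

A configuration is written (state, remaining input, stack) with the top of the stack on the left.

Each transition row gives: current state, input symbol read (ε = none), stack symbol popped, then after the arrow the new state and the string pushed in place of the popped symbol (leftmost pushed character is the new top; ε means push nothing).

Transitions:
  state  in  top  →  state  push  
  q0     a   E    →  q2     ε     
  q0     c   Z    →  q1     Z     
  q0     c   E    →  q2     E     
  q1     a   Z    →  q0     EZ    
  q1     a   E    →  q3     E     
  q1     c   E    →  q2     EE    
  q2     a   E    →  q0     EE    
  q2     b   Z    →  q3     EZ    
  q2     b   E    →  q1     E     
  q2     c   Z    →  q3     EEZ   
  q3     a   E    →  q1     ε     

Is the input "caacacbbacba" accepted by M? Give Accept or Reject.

(q0, caacacbbacba, Z)
  read c, top Z: go to q1, push Z → (q1, aacacbbacba, Z)
  read a, top Z: go to q0, push EZ → (q0, acacbbacba, EZ)
  read a, top E: go to q2, push ε → (q2, cacbbacba, Z)
  read c, top Z: go to q3, push EEZ → (q3, acbbacba, EEZ)
  read a, top E: go to q1, push ε → (q1, cbbacba, EZ)
  read c, top E: go to q2, push EE → (q2, bbacba, EEZ)
  read b, top E: go to q1, push E → (q1, bacba, EEZ)
No transition applies at (q1, bacba, EEZ); input not fully consumed.

Reject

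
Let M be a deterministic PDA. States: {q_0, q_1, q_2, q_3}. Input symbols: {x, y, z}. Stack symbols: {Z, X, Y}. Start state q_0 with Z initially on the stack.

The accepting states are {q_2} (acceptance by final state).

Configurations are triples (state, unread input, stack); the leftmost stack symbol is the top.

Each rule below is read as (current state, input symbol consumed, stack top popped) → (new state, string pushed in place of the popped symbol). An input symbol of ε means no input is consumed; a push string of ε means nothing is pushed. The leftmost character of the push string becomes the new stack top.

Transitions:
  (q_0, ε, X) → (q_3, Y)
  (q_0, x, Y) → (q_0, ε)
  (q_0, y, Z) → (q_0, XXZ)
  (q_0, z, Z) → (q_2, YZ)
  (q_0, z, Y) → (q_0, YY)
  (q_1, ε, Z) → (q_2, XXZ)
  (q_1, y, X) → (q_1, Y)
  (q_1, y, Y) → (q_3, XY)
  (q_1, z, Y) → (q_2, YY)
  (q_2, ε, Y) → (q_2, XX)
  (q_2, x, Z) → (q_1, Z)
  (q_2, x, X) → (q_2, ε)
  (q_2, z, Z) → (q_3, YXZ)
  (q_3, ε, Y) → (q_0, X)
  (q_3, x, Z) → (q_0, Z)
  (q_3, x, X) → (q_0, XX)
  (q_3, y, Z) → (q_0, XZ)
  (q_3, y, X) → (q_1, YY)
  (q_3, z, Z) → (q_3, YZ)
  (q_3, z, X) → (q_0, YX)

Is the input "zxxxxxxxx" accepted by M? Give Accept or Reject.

(q_0, zxxxxxxxx, Z)
  read z, top Z: go to q_2, push YZ → (q_2, xxxxxxxx, YZ)
  ε-move, top Y: go to q_2, push XX → (q_2, xxxxxxxx, XXZ)
  read x, top X: go to q_2, push ε → (q_2, xxxxxxx, XZ)
  read x, top X: go to q_2, push ε → (q_2, xxxxxx, Z)
  read x, top Z: go to q_1, push Z → (q_1, xxxxx, Z)
  ε-move, top Z: go to q_2, push XXZ → (q_2, xxxxx, XXZ)
  read x, top X: go to q_2, push ε → (q_2, xxxx, XZ)
  read x, top X: go to q_2, push ε → (q_2, xxx, Z)
  read x, top Z: go to q_1, push Z → (q_1, xx, Z)
  ε-move, top Z: go to q_2, push XXZ → (q_2, xx, XXZ)
  read x, top X: go to q_2, push ε → (q_2, x, XZ)
  read x, top X: go to q_2, push ε → (q_2, ε, Z)
All input consumed; state q_2 ∈ F.

Accept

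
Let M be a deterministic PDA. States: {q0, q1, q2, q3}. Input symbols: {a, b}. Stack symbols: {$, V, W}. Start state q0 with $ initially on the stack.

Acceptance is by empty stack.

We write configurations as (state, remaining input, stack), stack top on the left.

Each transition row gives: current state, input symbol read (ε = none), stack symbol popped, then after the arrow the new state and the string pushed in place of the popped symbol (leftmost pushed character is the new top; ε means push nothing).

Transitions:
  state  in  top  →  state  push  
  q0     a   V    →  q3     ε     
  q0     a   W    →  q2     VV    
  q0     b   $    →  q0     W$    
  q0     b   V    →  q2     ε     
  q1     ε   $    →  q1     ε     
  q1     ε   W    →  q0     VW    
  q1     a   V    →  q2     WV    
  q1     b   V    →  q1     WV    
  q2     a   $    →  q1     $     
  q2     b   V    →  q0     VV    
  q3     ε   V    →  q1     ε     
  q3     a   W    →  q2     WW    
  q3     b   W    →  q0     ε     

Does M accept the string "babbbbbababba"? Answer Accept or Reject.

(q0, babbbbbababba, $)
  read b, top $: go to q0, push W$ → (q0, abbbbbababba, W$)
  read a, top W: go to q2, push VV → (q2, bbbbbababba, VV$)
  read b, top V: go to q0, push VV → (q0, bbbbababba, VVV$)
  read b, top V: go to q2, push ε → (q2, bbbababba, VV$)
  read b, top V: go to q0, push VV → (q0, bbababba, VVV$)
  read b, top V: go to q2, push ε → (q2, bababba, VV$)
  read b, top V: go to q0, push VV → (q0, ababba, VVV$)
  read a, top V: go to q3, push ε → (q3, babba, VV$)
  ε-move, top V: go to q1, push ε → (q1, babba, V$)
  read b, top V: go to q1, push WV → (q1, abba, WV$)
  ε-move, top W: go to q0, push VW → (q0, abba, VWV$)
  read a, top V: go to q3, push ε → (q3, bba, WV$)
  read b, top W: go to q0, push ε → (q0, ba, V$)
  read b, top V: go to q2, push ε → (q2, a, $)
  read a, top $: go to q1, push $ → (q1, ε, $)
  ε-move, top $: go to q1, push ε → (q1, ε, ε)
All input consumed and the stack is empty.

Accept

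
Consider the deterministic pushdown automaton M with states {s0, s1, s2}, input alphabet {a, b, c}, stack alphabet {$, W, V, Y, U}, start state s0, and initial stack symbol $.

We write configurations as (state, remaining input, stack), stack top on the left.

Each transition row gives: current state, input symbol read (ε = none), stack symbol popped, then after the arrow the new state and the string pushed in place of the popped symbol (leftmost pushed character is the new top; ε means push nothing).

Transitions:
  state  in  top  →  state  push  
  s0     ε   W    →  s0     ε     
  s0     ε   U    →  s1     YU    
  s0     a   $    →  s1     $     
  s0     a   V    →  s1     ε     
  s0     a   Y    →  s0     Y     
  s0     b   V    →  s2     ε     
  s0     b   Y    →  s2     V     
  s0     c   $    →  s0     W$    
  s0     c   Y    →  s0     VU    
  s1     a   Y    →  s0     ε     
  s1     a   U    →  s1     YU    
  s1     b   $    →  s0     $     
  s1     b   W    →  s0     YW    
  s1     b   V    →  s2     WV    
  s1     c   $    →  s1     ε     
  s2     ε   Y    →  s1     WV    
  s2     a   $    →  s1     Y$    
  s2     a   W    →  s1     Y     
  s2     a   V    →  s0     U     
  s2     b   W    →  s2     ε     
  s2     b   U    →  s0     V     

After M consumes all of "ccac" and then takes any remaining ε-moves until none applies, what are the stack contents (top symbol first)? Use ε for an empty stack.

ε

(s0, ccac, $) ⊢ (s0, cac, W$) ⊢ (s0, cac, $) ⊢ (s0, ac, W$) ⊢ (s0, ac, $) ⊢ (s1, c, $) ⊢ (s1, ε, ε)
All input consumed in state s1 with stack ε.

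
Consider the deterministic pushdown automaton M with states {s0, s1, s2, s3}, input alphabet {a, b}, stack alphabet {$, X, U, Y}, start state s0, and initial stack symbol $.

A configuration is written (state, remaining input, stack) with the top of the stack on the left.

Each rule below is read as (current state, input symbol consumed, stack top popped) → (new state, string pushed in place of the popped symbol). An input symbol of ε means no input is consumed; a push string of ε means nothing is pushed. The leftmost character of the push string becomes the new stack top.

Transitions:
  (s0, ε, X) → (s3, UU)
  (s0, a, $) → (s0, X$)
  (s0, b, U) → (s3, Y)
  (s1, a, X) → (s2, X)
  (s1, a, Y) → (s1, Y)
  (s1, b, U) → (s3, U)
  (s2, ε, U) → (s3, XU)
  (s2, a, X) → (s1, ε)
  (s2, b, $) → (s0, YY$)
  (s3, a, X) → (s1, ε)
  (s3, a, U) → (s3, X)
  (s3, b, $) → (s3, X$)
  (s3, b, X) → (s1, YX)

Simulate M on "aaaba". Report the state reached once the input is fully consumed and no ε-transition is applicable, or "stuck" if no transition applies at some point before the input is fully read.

(s0, aaaba, $)
  read a, top $: go to s0, push X$ → (s0, aaba, X$)
  ε-move, top X: go to s3, push UU → (s3, aaba, UU$)
  read a, top U: go to s3, push X → (s3, aba, XU$)
  read a, top X: go to s1, push ε → (s1, ba, U$)
  read b, top U: go to s3, push U → (s3, a, U$)
  read a, top U: go to s3, push X → (s3, ε, X$)
All input consumed; M is in state s3.

s3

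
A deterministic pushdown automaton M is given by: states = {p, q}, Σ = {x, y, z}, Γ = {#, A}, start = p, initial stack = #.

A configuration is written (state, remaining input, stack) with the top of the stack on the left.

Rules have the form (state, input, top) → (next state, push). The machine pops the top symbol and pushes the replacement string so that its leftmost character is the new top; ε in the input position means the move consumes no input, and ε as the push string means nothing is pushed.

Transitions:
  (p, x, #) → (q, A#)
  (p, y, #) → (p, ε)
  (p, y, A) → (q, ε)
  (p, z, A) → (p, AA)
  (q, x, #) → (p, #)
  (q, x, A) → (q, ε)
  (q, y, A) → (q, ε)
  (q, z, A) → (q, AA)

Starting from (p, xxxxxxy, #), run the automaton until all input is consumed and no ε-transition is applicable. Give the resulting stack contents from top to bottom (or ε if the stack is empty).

(p, xxxxxxy, #)
  read x, top #: go to q, push A# → (q, xxxxxy, A#)
  read x, top A: go to q, push ε → (q, xxxxy, #)
  read x, top #: go to p, push # → (p, xxxy, #)
  read x, top #: go to q, push A# → (q, xxy, A#)
  read x, top A: go to q, push ε → (q, xy, #)
  read x, top #: go to p, push # → (p, y, #)
  read y, top #: go to p, push ε → (p, ε, ε)
All input consumed in state p with stack ε.

ε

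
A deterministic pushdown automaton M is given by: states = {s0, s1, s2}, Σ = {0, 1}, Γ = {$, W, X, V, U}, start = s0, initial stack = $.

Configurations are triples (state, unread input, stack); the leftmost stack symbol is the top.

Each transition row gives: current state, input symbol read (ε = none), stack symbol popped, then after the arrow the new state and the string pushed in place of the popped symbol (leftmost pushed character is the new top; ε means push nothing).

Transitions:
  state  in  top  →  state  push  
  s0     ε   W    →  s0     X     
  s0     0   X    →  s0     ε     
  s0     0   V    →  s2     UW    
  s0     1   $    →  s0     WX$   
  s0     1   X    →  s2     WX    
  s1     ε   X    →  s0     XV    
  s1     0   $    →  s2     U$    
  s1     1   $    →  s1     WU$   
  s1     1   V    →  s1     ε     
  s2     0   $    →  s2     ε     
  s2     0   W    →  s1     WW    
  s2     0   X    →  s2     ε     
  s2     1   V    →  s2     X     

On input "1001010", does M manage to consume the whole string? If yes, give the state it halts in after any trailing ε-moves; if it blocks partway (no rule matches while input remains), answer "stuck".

s1

(s0, 1001010, $) ⊢ (s0, 001010, WX$) ⊢ (s0, 001010, XX$) ⊢ (s0, 01010, X$) ⊢ (s0, 1010, $) ⊢ (s0, 010, WX$) ⊢ (s0, 010, XX$) ⊢ (s0, 10, X$) ⊢ (s2, 0, WX$) ⊢ (s1, ε, WWX$)
All input consumed; M is in state s1.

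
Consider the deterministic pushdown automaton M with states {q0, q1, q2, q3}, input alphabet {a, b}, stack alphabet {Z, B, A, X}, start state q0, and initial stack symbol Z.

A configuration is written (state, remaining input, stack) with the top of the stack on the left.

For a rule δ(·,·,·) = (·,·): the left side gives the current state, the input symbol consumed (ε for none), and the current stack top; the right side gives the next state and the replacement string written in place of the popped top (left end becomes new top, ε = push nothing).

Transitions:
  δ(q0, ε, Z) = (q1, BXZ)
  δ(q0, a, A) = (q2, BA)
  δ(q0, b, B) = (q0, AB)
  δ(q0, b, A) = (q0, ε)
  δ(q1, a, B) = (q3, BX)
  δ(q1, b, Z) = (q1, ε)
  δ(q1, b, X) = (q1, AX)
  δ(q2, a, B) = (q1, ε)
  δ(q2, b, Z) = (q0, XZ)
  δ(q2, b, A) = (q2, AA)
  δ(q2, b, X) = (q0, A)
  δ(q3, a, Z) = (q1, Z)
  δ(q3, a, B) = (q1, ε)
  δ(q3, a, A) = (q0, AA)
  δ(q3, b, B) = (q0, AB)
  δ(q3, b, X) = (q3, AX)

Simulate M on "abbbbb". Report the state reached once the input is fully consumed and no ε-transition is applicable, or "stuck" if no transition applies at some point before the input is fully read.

q0

(q0, abbbbb, Z)
  ε-move, top Z: go to q1, push BXZ → (q1, abbbbb, BXZ)
  read a, top B: go to q3, push BX → (q3, bbbbb, BXXZ)
  read b, top B: go to q0, push AB → (q0, bbbb, ABXXZ)
  read b, top A: go to q0, push ε → (q0, bbb, BXXZ)
  read b, top B: go to q0, push AB → (q0, bb, ABXXZ)
  read b, top A: go to q0, push ε → (q0, b, BXXZ)
  read b, top B: go to q0, push AB → (q0, ε, ABXXZ)
All input consumed; M is in state q0.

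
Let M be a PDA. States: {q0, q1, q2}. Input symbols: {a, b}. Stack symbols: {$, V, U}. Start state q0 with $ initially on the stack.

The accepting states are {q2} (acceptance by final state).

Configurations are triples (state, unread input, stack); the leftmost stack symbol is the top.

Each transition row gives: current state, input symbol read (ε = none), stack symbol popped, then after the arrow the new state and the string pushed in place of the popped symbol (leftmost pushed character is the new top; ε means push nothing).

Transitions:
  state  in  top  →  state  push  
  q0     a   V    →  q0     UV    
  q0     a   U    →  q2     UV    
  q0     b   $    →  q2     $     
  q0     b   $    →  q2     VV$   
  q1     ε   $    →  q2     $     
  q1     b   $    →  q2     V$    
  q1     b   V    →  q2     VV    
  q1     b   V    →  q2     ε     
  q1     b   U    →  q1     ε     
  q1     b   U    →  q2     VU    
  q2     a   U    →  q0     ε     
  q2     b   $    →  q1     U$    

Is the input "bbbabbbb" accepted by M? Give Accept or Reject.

Reject

No computation consumes all input and reaches a final state.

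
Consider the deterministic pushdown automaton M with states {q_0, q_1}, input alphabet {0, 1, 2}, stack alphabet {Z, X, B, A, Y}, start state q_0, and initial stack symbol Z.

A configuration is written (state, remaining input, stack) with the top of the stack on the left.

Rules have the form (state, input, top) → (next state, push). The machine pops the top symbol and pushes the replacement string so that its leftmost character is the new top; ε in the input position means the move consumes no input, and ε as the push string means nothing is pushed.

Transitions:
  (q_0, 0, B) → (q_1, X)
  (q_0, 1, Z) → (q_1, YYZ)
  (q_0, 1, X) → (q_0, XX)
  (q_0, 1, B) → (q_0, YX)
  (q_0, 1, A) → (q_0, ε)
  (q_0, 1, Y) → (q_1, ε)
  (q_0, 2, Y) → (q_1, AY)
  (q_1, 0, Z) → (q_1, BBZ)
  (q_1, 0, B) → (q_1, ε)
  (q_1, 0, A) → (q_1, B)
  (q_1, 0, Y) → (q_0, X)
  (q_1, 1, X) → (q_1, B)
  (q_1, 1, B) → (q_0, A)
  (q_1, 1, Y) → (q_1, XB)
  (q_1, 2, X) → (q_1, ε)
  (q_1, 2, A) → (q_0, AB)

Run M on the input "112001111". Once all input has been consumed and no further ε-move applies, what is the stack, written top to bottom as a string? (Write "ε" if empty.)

XXXXXZ

(q_0, 112001111, Z)
  read 1, top Z: go to q_1, push YYZ → (q_1, 12001111, YYZ)
  read 1, top Y: go to q_1, push XB → (q_1, 2001111, XBYZ)
  read 2, top X: go to q_1, push ε → (q_1, 001111, BYZ)
  read 0, top B: go to q_1, push ε → (q_1, 01111, YZ)
  read 0, top Y: go to q_0, push X → (q_0, 1111, XZ)
  read 1, top X: go to q_0, push XX → (q_0, 111, XXZ)
  read 1, top X: go to q_0, push XX → (q_0, 11, XXXZ)
  read 1, top X: go to q_0, push XX → (q_0, 1, XXXXZ)
  read 1, top X: go to q_0, push XX → (q_0, ε, XXXXXZ)
All input consumed in state q_0 with stack XXXXXZ.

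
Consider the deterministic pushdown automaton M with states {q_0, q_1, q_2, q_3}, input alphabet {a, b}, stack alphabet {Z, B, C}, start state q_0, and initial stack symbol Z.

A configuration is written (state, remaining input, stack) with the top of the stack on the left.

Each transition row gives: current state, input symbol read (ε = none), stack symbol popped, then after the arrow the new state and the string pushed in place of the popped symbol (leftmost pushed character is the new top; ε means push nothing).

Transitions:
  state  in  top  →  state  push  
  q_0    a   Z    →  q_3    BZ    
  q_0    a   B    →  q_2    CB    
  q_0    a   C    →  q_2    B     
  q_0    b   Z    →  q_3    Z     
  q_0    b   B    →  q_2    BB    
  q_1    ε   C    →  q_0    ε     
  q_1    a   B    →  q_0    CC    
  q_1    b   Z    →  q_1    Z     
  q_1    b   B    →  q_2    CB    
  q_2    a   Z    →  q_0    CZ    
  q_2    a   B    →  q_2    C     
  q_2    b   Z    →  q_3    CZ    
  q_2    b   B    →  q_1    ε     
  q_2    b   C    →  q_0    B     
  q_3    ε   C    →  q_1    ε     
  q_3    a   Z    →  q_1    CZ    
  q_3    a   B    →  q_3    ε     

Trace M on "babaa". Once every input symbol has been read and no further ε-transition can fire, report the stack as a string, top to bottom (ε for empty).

(q_0, babaa, Z) ⊢ (q_3, abaa, Z) ⊢ (q_1, baa, CZ) ⊢ (q_0, baa, Z) ⊢ (q_3, aa, Z) ⊢ (q_1, a, CZ) ⊢ (q_0, a, Z) ⊢ (q_3, ε, BZ)
All input consumed in state q_3 with stack BZ.

BZ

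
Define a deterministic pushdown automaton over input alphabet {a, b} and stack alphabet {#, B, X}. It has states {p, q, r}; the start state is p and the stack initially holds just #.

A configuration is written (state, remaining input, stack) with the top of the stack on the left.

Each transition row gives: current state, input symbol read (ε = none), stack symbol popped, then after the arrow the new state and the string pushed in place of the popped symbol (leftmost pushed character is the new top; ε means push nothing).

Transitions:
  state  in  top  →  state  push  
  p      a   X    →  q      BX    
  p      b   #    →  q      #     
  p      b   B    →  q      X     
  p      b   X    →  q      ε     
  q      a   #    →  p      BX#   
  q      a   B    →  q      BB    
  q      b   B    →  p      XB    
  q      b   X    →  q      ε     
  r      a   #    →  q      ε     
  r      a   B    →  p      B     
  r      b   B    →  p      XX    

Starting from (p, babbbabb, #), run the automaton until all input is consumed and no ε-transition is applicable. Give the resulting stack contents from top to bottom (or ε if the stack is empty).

X#

(p, babbbabb, #)
  read b, top #: go to q, push # → (q, abbbabb, #)
  read a, top #: go to p, push BX# → (p, bbbabb, BX#)
  read b, top B: go to q, push X → (q, bbabb, XX#)
  read b, top X: go to q, push ε → (q, babb, X#)
  read b, top X: go to q, push ε → (q, abb, #)
  read a, top #: go to p, push BX# → (p, bb, BX#)
  read b, top B: go to q, push X → (q, b, XX#)
  read b, top X: go to q, push ε → (q, ε, X#)
All input consumed in state q with stack X#.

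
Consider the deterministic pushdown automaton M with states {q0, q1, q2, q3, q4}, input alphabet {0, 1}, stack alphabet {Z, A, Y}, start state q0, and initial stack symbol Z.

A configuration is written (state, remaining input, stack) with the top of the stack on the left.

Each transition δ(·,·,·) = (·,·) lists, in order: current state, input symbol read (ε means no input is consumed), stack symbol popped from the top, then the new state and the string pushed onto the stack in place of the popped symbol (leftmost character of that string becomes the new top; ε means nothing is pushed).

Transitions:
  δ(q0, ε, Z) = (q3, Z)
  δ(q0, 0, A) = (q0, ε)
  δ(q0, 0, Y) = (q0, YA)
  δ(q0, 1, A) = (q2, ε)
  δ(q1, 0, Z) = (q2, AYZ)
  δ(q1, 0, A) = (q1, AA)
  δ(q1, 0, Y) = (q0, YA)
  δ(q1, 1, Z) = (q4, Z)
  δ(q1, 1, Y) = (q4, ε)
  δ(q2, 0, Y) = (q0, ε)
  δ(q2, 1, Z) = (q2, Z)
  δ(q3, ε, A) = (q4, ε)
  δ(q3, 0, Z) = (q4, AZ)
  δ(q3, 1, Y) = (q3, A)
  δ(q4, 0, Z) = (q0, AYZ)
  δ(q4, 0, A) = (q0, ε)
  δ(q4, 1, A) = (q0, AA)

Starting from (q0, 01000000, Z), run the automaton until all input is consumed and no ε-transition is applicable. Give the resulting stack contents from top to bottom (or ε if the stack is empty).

Z

(q0, 01000000, Z)
  ε-move, top Z: go to q3, push Z → (q3, 01000000, Z)
  read 0, top Z: go to q4, push AZ → (q4, 1000000, AZ)
  read 1, top A: go to q0, push AA → (q0, 000000, AAZ)
  read 0, top A: go to q0, push ε → (q0, 00000, AZ)
  read 0, top A: go to q0, push ε → (q0, 0000, Z)
  ε-move, top Z: go to q3, push Z → (q3, 0000, Z)
  read 0, top Z: go to q4, push AZ → (q4, 000, AZ)
  read 0, top A: go to q0, push ε → (q0, 00, Z)
  ε-move, top Z: go to q3, push Z → (q3, 00, Z)
  read 0, top Z: go to q4, push AZ → (q4, 0, AZ)
  read 0, top A: go to q0, push ε → (q0, ε, Z)
  ε-move, top Z: go to q3, push Z → (q3, ε, Z)
All input consumed in state q3 with stack Z.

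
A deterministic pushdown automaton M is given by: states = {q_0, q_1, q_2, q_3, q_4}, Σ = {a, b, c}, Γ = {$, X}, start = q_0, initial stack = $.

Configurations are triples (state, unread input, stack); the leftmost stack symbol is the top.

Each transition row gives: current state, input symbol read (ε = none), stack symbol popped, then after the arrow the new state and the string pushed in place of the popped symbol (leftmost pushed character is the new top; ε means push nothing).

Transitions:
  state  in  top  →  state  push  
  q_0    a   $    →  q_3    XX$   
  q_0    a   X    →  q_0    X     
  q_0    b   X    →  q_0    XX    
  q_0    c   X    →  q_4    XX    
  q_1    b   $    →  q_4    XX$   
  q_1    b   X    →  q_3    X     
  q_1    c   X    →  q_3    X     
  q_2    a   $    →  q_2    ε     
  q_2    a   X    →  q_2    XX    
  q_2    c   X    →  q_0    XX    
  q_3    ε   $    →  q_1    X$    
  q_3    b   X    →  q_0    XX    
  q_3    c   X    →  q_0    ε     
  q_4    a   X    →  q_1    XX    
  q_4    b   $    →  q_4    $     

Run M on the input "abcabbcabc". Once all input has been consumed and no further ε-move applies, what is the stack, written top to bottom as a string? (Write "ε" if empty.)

XXXXXXX$

(q_0, abcabbcabc, $)
  read a, top $: go to q_3, push XX$ → (q_3, bcabbcabc, XX$)
  read b, top X: go to q_0, push XX → (q_0, cabbcabc, XXX$)
  read c, top X: go to q_4, push XX → (q_4, abbcabc, XXXX$)
  read a, top X: go to q_1, push XX → (q_1, bbcabc, XXXXX$)
  read b, top X: go to q_3, push X → (q_3, bcabc, XXXXX$)
  read b, top X: go to q_0, push XX → (q_0, cabc, XXXXXX$)
  read c, top X: go to q_4, push XX → (q_4, abc, XXXXXXX$)
  read a, top X: go to q_1, push XX → (q_1, bc, XXXXXXXX$)
  read b, top X: go to q_3, push X → (q_3, c, XXXXXXXX$)
  read c, top X: go to q_0, push ε → (q_0, ε, XXXXXXX$)
All input consumed in state q_0 with stack XXXXXXX$.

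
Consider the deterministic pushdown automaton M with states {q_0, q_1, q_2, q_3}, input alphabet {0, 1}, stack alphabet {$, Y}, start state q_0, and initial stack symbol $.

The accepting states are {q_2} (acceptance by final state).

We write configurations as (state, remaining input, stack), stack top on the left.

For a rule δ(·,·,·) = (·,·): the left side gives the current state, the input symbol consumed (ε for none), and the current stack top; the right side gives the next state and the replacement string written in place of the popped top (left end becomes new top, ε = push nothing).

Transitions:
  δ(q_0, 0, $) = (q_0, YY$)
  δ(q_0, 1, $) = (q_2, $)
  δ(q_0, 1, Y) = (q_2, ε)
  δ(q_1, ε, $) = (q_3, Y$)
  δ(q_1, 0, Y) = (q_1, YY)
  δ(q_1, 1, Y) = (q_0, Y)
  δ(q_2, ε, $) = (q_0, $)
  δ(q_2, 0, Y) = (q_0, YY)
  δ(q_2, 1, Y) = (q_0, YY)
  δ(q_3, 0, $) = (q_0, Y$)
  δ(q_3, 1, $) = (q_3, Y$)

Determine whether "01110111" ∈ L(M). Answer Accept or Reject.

Accept

(q_0, 01110111, $)
  read 0, top $: go to q_0, push YY$ → (q_0, 1110111, YY$)
  read 1, top Y: go to q_2, push ε → (q_2, 110111, Y$)
  read 1, top Y: go to q_0, push YY → (q_0, 10111, YY$)
  read 1, top Y: go to q_2, push ε → (q_2, 0111, Y$)
  read 0, top Y: go to q_0, push YY → (q_0, 111, YY$)
  read 1, top Y: go to q_2, push ε → (q_2, 11, Y$)
  read 1, top Y: go to q_0, push YY → (q_0, 1, YY$)
  read 1, top Y: go to q_2, push ε → (q_2, ε, Y$)
All input consumed; state q_2 ∈ F.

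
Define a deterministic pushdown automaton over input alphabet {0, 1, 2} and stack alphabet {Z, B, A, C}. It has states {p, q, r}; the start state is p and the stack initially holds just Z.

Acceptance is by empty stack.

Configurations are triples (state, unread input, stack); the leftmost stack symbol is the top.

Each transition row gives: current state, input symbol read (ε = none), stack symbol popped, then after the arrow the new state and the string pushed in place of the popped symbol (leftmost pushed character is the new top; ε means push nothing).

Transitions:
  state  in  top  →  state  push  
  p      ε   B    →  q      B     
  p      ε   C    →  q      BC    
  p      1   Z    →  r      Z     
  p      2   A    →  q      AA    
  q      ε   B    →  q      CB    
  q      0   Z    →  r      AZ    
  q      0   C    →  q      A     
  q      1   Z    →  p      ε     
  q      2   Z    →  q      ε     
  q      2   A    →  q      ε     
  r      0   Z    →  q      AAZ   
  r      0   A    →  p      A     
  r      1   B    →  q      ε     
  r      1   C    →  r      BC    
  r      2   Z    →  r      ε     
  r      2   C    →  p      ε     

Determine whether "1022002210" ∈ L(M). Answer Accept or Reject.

(p, 1022002210, Z)
  read 1, top Z: go to r, push Z → (r, 022002210, Z)
  read 0, top Z: go to q, push AAZ → (q, 22002210, AAZ)
  read 2, top A: go to q, push ε → (q, 2002210, AZ)
  read 2, top A: go to q, push ε → (q, 002210, Z)
  read 0, top Z: go to r, push AZ → (r, 02210, AZ)
  read 0, top A: go to p, push A → (p, 2210, AZ)
  read 2, top A: go to q, push AA → (q, 210, AAZ)
  read 2, top A: go to q, push ε → (q, 10, AZ)
No transition applies at (q, 10, AZ); input not fully consumed.

Reject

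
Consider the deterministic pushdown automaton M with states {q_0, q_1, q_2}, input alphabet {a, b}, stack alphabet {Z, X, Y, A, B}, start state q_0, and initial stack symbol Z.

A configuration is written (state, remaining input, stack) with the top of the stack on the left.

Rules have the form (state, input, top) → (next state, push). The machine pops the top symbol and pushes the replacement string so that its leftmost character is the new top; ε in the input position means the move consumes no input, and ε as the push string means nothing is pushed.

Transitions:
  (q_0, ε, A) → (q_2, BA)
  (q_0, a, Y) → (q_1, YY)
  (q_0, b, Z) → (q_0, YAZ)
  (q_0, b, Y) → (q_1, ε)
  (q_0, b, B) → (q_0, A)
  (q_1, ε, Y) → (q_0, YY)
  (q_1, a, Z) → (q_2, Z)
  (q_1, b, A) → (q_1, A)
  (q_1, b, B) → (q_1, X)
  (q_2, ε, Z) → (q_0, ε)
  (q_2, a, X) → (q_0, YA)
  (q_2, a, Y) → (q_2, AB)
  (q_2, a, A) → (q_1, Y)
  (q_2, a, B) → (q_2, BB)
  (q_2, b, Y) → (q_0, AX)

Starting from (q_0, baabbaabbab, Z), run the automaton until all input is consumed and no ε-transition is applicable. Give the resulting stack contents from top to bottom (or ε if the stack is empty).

(q_0, baabbaabbab, Z)
  read b, top Z: go to q_0, push YAZ → (q_0, aabbaabbab, YAZ)
  read a, top Y: go to q_1, push YY → (q_1, abbaabbab, YYAZ)
  ε-move, top Y: go to q_0, push YY → (q_0, abbaabbab, YYYAZ)
  read a, top Y: go to q_1, push YY → (q_1, bbaabbab, YYYYAZ)
  ε-move, top Y: go to q_0, push YY → (q_0, bbaabbab, YYYYYAZ)
  read b, top Y: go to q_1, push ε → (q_1, baabbab, YYYYAZ)
  ε-move, top Y: go to q_0, push YY → (q_0, baabbab, YYYYYAZ)
  read b, top Y: go to q_1, push ε → (q_1, aabbab, YYYYAZ)
  ε-move, top Y: go to q_0, push YY → (q_0, aabbab, YYYYYAZ)
  read a, top Y: go to q_1, push YY → (q_1, abbab, YYYYYYAZ)
  ε-move, top Y: go to q_0, push YY → (q_0, abbab, YYYYYYYAZ)
  read a, top Y: go to q_1, push YY → (q_1, bbab, YYYYYYYYAZ)
  ε-move, top Y: go to q_0, push YY → (q_0, bbab, YYYYYYYYYAZ)
  read b, top Y: go to q_1, push ε → (q_1, bab, YYYYYYYYAZ)
  ε-move, top Y: go to q_0, push YY → (q_0, bab, YYYYYYYYYAZ)
  read b, top Y: go to q_1, push ε → (q_1, ab, YYYYYYYYAZ)
  ε-move, top Y: go to q_0, push YY → (q_0, ab, YYYYYYYYYAZ)
  read a, top Y: go to q_1, push YY → (q_1, b, YYYYYYYYYYAZ)
  ε-move, top Y: go to q_0, push YY → (q_0, b, YYYYYYYYYYYAZ)
  read b, top Y: go to q_1, push ε → (q_1, ε, YYYYYYYYYYAZ)
  ε-move, top Y: go to q_0, push YY → (q_0, ε, YYYYYYYYYYYAZ)
All input consumed in state q_0 with stack YYYYYYYYYYYAZ.

YYYYYYYYYYYAZ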